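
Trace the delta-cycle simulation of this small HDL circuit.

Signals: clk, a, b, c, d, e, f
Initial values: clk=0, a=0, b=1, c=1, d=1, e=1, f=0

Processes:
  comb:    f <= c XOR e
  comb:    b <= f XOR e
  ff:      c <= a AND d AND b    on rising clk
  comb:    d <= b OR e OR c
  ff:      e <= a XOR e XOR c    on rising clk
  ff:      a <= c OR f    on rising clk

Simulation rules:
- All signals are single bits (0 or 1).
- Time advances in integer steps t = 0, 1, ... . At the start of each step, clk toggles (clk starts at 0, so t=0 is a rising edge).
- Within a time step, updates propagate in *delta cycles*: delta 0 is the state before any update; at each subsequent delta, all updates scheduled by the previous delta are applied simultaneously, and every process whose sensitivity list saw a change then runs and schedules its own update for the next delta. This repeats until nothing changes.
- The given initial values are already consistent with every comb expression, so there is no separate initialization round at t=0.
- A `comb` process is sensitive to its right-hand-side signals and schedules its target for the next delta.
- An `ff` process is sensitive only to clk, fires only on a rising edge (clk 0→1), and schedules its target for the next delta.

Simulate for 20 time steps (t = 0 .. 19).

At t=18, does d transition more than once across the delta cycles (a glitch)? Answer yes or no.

yes

t=0 Δ0: b=1 a=0 c=1 d=1 f=0 e=1 clk=0
  Δ1: clk:0→1
  Δ2: a:0→1, c:1→0, e:1→0
  Δ3: b:1→0
  Δ4: d:1→0
  (4Δ to stable)
t=1 Δ0: b=0 a=1 c=0 d=0 f=0 e=0 clk=1
  Δ1: clk:1→0
  (1Δ to stable)
t=2 Δ0: b=0 a=1 c=0 d=0 f=0 e=0 clk=0
  Δ1: clk:0→1
  Δ2: a:1→0, e:0→1
  Δ3: b:0→1, d:0→1, f:0→1
  Δ4: b:1→0
  (4Δ to stable)
t=3 Δ0: b=0 a=0 c=0 d=1 f=1 e=1 clk=1
  Δ1: clk:1→0
  (1Δ to stable)
t=4 Δ0: b=0 a=0 c=0 d=1 f=1 e=1 clk=0
  Δ1: clk:0→1
  Δ2: a:0→1
  (2Δ to stable)
t=5 Δ0: b=0 a=1 c=0 d=1 f=1 e=1 clk=1
  Δ1: clk:1→0
  (1Δ to stable)
t=6 Δ0: b=0 a=1 c=0 d=1 f=1 e=1 clk=0
  Δ1: clk:0→1
  Δ2: e:1→0
  Δ3: b:0→1, d:1→0, f:1→0
  Δ4: b:1→0, d:0→1
  Δ5: d:1→0
  (5Δ to stable)
t=7 Δ0: b=0 a=1 c=0 d=0 f=0 e=0 clk=1
  Δ1: clk:1→0
  (1Δ to stable)
t=8 Δ0: b=0 a=1 c=0 d=0 f=0 e=0 clk=0
  Δ1: clk:0→1
  Δ2: a:1→0, e:0→1
  Δ3: b:0→1, d:0→1, f:0→1
  Δ4: b:1→0
  (4Δ to stable)
t=9 Δ0: b=0 a=0 c=0 d=1 f=1 e=1 clk=1
  Δ1: clk:1→0
  (1Δ to stable)
t=10 Δ0: b=0 a=0 c=0 d=1 f=1 e=1 clk=0
  Δ1: clk:0→1
  Δ2: a:0→1
  (2Δ to stable)
t=11 Δ0: b=0 a=1 c=0 d=1 f=1 e=1 clk=1
  Δ1: clk:1→0
  (1Δ to stable)
t=12 Δ0: b=0 a=1 c=0 d=1 f=1 e=1 clk=0
  Δ1: clk:0→1
  Δ2: e:1→0
  Δ3: b:0→1, d:1→0, f:1→0
  Δ4: b:1→0, d:0→1
  Δ5: d:1→0
  (5Δ to stable)
t=13 Δ0: b=0 a=1 c=0 d=0 f=0 e=0 clk=1
  Δ1: clk:1→0
  (1Δ to stable)
t=14 Δ0: b=0 a=1 c=0 d=0 f=0 e=0 clk=0
  Δ1: clk:0→1
  Δ2: a:1→0, e:0→1
  Δ3: b:0→1, d:0→1, f:0→1
  Δ4: b:1→0
  (4Δ to stable)
t=15 Δ0: b=0 a=0 c=0 d=1 f=1 e=1 clk=1
  Δ1: clk:1→0
  (1Δ to stable)
t=16 Δ0: b=0 a=0 c=0 d=1 f=1 e=1 clk=0
  Δ1: clk:0→1
  Δ2: a:0→1
  (2Δ to stable)
t=17 Δ0: b=0 a=1 c=0 d=1 f=1 e=1 clk=1
  Δ1: clk:1→0
  (1Δ to stable)
t=18 Δ0: b=0 a=1 c=0 d=1 f=1 e=1 clk=0
  Δ1: clk:0→1
  Δ2: e:1→0
  Δ3: b:0→1, d:1→0, f:1→0
  Δ4: b:1→0, d:0→1
  Δ5: d:1→0
  (5Δ to stable)
t=19 Δ0: b=0 a=1 c=0 d=0 f=0 e=0 clk=1
  Δ1: clk:1→0
  (1Δ to stable)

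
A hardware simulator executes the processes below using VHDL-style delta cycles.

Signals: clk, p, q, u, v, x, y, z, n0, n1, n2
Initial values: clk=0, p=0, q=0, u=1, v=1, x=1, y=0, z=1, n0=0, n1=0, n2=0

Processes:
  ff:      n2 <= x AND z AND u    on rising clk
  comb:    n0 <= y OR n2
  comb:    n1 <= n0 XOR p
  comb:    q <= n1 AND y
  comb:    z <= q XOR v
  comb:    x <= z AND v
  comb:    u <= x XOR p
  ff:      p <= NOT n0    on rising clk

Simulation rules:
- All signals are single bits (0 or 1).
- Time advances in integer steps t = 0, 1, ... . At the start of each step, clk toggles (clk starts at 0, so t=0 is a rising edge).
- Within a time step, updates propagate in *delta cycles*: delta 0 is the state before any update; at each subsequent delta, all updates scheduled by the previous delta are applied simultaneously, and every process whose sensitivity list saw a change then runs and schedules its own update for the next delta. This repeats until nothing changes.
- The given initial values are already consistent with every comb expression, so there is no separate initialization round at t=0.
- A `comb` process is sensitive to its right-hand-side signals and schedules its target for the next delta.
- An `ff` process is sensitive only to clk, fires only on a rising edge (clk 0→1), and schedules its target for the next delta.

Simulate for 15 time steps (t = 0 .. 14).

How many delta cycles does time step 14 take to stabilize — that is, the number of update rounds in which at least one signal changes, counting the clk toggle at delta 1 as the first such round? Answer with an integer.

t0.Δ0 n0=0 u=1 n1=0 v=1 x=1 n2=0 z=1 q=0 y=0 clk=0 p=0
t0.Δ1 n0=0 u=1 n1=0 v=1 x=1 n2=0 z=1 q=0 y=0 clk=1 p=0
t0.Δ2 n0=0 u=1 n1=0 v=1 x=1 n2=1 z=1 q=0 y=0 clk=1 p=1
t0.Δ3 n0=1 u=0 n1=1 v=1 x=1 n2=1 z=1 q=0 y=0 clk=1 p=1
t0.Δ4 n0=1 u=0 n1=0 v=1 x=1 n2=1 z=1 q=0 y=0 clk=1 p=1
t1.Δ0 n0=1 u=0 n1=0 v=1 x=1 n2=1 z=1 q=0 y=0 clk=1 p=1
t1.Δ1 n0=1 u=0 n1=0 v=1 x=1 n2=1 z=1 q=0 y=0 clk=0 p=1
t2.Δ0 n0=1 u=0 n1=0 v=1 x=1 n2=1 z=1 q=0 y=0 clk=0 p=1
t2.Δ1 n0=1 u=0 n1=0 v=1 x=1 n2=1 z=1 q=0 y=0 clk=1 p=1
t2.Δ2 n0=1 u=0 n1=0 v=1 x=1 n2=0 z=1 q=0 y=0 clk=1 p=0
t2.Δ3 n0=0 u=1 n1=1 v=1 x=1 n2=0 z=1 q=0 y=0 clk=1 p=0
t2.Δ4 n0=0 u=1 n1=0 v=1 x=1 n2=0 z=1 q=0 y=0 clk=1 p=0
t3.Δ0 n0=0 u=1 n1=0 v=1 x=1 n2=0 z=1 q=0 y=0 clk=1 p=0
t3.Δ1 n0=0 u=1 n1=0 v=1 x=1 n2=0 z=1 q=0 y=0 clk=0 p=0
t4.Δ0 n0=0 u=1 n1=0 v=1 x=1 n2=0 z=1 q=0 y=0 clk=0 p=0
t4.Δ1 n0=0 u=1 n1=0 v=1 x=1 n2=0 z=1 q=0 y=0 clk=1 p=0
t4.Δ2 n0=0 u=1 n1=0 v=1 x=1 n2=1 z=1 q=0 y=0 clk=1 p=1
t4.Δ3 n0=1 u=0 n1=1 v=1 x=1 n2=1 z=1 q=0 y=0 clk=1 p=1
t4.Δ4 n0=1 u=0 n1=0 v=1 x=1 n2=1 z=1 q=0 y=0 clk=1 p=1
t5.Δ0 n0=1 u=0 n1=0 v=1 x=1 n2=1 z=1 q=0 y=0 clk=1 p=1
t5.Δ1 n0=1 u=0 n1=0 v=1 x=1 n2=1 z=1 q=0 y=0 clk=0 p=1
t6.Δ0 n0=1 u=0 n1=0 v=1 x=1 n2=1 z=1 q=0 y=0 clk=0 p=1
t6.Δ1 n0=1 u=0 n1=0 v=1 x=1 n2=1 z=1 q=0 y=0 clk=1 p=1
t6.Δ2 n0=1 u=0 n1=0 v=1 x=1 n2=0 z=1 q=0 y=0 clk=1 p=0
t6.Δ3 n0=0 u=1 n1=1 v=1 x=1 n2=0 z=1 q=0 y=0 clk=1 p=0
t6.Δ4 n0=0 u=1 n1=0 v=1 x=1 n2=0 z=1 q=0 y=0 clk=1 p=0
t7.Δ0 n0=0 u=1 n1=0 v=1 x=1 n2=0 z=1 q=0 y=0 clk=1 p=0
t7.Δ1 n0=0 u=1 n1=0 v=1 x=1 n2=0 z=1 q=0 y=0 clk=0 p=0
t8.Δ0 n0=0 u=1 n1=0 v=1 x=1 n2=0 z=1 q=0 y=0 clk=0 p=0
t8.Δ1 n0=0 u=1 n1=0 v=1 x=1 n2=0 z=1 q=0 y=0 clk=1 p=0
t8.Δ2 n0=0 u=1 n1=0 v=1 x=1 n2=1 z=1 q=0 y=0 clk=1 p=1
t8.Δ3 n0=1 u=0 n1=1 v=1 x=1 n2=1 z=1 q=0 y=0 clk=1 p=1
t8.Δ4 n0=1 u=0 n1=0 v=1 x=1 n2=1 z=1 q=0 y=0 clk=1 p=1
t9.Δ0 n0=1 u=0 n1=0 v=1 x=1 n2=1 z=1 q=0 y=0 clk=1 p=1
t9.Δ1 n0=1 u=0 n1=0 v=1 x=1 n2=1 z=1 q=0 y=0 clk=0 p=1
t10.Δ0 n0=1 u=0 n1=0 v=1 x=1 n2=1 z=1 q=0 y=0 clk=0 p=1
t10.Δ1 n0=1 u=0 n1=0 v=1 x=1 n2=1 z=1 q=0 y=0 clk=1 p=1
t10.Δ2 n0=1 u=0 n1=0 v=1 x=1 n2=0 z=1 q=0 y=0 clk=1 p=0
t10.Δ3 n0=0 u=1 n1=1 v=1 x=1 n2=0 z=1 q=0 y=0 clk=1 p=0
t10.Δ4 n0=0 u=1 n1=0 v=1 x=1 n2=0 z=1 q=0 y=0 clk=1 p=0
t11.Δ0 n0=0 u=1 n1=0 v=1 x=1 n2=0 z=1 q=0 y=0 clk=1 p=0
t11.Δ1 n0=0 u=1 n1=0 v=1 x=1 n2=0 z=1 q=0 y=0 clk=0 p=0
t12.Δ0 n0=0 u=1 n1=0 v=1 x=1 n2=0 z=1 q=0 y=0 clk=0 p=0
t12.Δ1 n0=0 u=1 n1=0 v=1 x=1 n2=0 z=1 q=0 y=0 clk=1 p=0
t12.Δ2 n0=0 u=1 n1=0 v=1 x=1 n2=1 z=1 q=0 y=0 clk=1 p=1
t12.Δ3 n0=1 u=0 n1=1 v=1 x=1 n2=1 z=1 q=0 y=0 clk=1 p=1
t12.Δ4 n0=1 u=0 n1=0 v=1 x=1 n2=1 z=1 q=0 y=0 clk=1 p=1
t13.Δ0 n0=1 u=0 n1=0 v=1 x=1 n2=1 z=1 q=0 y=0 clk=1 p=1
t13.Δ1 n0=1 u=0 n1=0 v=1 x=1 n2=1 z=1 q=0 y=0 clk=0 p=1
t14.Δ0 n0=1 u=0 n1=0 v=1 x=1 n2=1 z=1 q=0 y=0 clk=0 p=1
t14.Δ1 n0=1 u=0 n1=0 v=1 x=1 n2=1 z=1 q=0 y=0 clk=1 p=1
t14.Δ2 n0=1 u=0 n1=0 v=1 x=1 n2=0 z=1 q=0 y=0 clk=1 p=0
t14.Δ3 n0=0 u=1 n1=1 v=1 x=1 n2=0 z=1 q=0 y=0 clk=1 p=0
t14.Δ4 n0=0 u=1 n1=0 v=1 x=1 n2=0 z=1 q=0 y=0 clk=1 p=0

4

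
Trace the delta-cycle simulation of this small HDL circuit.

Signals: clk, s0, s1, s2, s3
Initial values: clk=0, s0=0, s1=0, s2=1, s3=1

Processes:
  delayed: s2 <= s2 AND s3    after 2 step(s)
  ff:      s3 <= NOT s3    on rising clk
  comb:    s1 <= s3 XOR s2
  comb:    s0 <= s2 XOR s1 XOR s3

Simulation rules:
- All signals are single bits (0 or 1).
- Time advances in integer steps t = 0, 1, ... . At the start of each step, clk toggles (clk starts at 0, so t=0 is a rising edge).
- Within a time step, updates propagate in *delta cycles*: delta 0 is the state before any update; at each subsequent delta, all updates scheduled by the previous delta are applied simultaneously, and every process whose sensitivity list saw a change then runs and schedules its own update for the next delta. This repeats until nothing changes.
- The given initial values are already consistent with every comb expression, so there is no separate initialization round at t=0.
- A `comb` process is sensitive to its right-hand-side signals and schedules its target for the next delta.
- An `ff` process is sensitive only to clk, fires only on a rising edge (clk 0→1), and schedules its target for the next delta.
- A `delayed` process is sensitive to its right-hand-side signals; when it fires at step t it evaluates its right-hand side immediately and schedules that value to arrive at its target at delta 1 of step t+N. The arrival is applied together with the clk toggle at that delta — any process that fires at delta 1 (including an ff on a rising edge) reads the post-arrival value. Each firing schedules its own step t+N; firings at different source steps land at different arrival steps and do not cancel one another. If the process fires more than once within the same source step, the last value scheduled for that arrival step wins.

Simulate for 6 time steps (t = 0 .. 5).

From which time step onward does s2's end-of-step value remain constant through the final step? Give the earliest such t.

2

t=0 Δ0: s3=1 clk=0 s0=0 s1=0 s2=1
  Δ1: clk:0→1
  Δ2: s3:1→0
  Δ3: s0:0→1, s1:0→1
  Δ4: s0:1→0
  (4Δ to stable)
t=1 Δ0: s3=0 clk=1 s0=0 s1=1 s2=1
  Δ1: clk:1→0
  (1Δ to stable)
t=2 Δ0: s3=0 clk=0 s0=0 s1=1 s2=1
  Δ1: clk:0→1, s2:1→0
  Δ2: s3:0→1, s0:0→1, s1:1→0
  Δ3: s1:0→1
  Δ4: s0:1→0
  (4Δ to stable)
t=3 Δ0: s3=1 clk=1 s0=0 s1=1 s2=0
  Δ1: clk:1→0
  (1Δ to stable)
t=4 Δ0: s3=1 clk=0 s0=0 s1=1 s2=0
  Δ1: clk:0→1
  Δ2: s3:1→0
  Δ3: s0:0→1, s1:1→0
  Δ4: s0:1→0
  (4Δ to stable)
t=5 Δ0: s3=0 clk=1 s0=0 s1=0 s2=0
  Δ1: clk:1→0
  (1Δ to stable)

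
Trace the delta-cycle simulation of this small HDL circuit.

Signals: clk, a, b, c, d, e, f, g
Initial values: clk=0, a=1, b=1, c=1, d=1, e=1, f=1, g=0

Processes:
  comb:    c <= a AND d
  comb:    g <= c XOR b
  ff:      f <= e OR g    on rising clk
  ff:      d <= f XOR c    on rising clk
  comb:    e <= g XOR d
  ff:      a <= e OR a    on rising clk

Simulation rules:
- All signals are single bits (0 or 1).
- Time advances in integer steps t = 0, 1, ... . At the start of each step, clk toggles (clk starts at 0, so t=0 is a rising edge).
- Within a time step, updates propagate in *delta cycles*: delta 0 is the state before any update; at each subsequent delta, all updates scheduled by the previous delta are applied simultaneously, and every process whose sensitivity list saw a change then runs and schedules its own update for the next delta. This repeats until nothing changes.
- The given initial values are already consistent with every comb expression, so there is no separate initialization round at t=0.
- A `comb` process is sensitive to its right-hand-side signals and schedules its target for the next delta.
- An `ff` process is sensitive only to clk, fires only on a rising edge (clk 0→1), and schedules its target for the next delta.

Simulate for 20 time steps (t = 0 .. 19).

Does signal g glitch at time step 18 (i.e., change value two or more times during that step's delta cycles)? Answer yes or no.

no

[bits: e,b,d,g,f,a,c,clk]
t=0: Δ0=11101110 Δ1=11101111 Δ2=11001111 Δ3=01001101 Δ4=01011101 Δ5=11011101 | 5Δ
t=1: Δ0=11011101 Δ1=11011100 | 1Δ
t=2: Δ0=11011100 Δ1=11011101 Δ2=11111101 Δ3=01111111 Δ4=01101111 Δ5=11101111 | 5Δ
t=3: Δ0=11101111 Δ1=11101110 | 1Δ
t=4: Δ0=11101110 Δ1=11101111 Δ2=11001111 Δ3=01001101 Δ4=01011101 Δ5=11011101 | 5Δ
t=5: Δ0=11011101 Δ1=11011100 | 1Δ
t=6: Δ0=11011100 Δ1=11011101 Δ2=11111101 Δ3=01111111 Δ4=01101111 Δ5=11101111 | 5Δ
t=7: Δ0=11101111 Δ1=11101110 | 1Δ
t=8: Δ0=11101110 Δ1=11101111 Δ2=11001111 Δ3=01001101 Δ4=01011101 Δ5=11011101 | 5Δ
t=9: Δ0=11011101 Δ1=11011100 | 1Δ
t=10: Δ0=11011100 Δ1=11011101 Δ2=11111101 Δ3=01111111 Δ4=01101111 Δ5=11101111 | 5Δ
t=11: Δ0=11101111 Δ1=11101110 | 1Δ
t=12: Δ0=11101110 Δ1=11101111 Δ2=11001111 Δ3=01001101 Δ4=01011101 Δ5=11011101 | 5Δ
t=13: Δ0=11011101 Δ1=11011100 | 1Δ
t=14: Δ0=11011100 Δ1=11011101 Δ2=11111101 Δ3=01111111 Δ4=01101111 Δ5=11101111 | 5Δ
t=15: Δ0=11101111 Δ1=11101110 | 1Δ
t=16: Δ0=11101110 Δ1=11101111 Δ2=11001111 Δ3=01001101 Δ4=01011101 Δ5=11011101 | 5Δ
t=17: Δ0=11011101 Δ1=11011100 | 1Δ
t=18: Δ0=11011100 Δ1=11011101 Δ2=11111101 Δ3=01111111 Δ4=01101111 Δ5=11101111 | 5Δ
t=19: Δ0=11101111 Δ1=11101110 | 1Δ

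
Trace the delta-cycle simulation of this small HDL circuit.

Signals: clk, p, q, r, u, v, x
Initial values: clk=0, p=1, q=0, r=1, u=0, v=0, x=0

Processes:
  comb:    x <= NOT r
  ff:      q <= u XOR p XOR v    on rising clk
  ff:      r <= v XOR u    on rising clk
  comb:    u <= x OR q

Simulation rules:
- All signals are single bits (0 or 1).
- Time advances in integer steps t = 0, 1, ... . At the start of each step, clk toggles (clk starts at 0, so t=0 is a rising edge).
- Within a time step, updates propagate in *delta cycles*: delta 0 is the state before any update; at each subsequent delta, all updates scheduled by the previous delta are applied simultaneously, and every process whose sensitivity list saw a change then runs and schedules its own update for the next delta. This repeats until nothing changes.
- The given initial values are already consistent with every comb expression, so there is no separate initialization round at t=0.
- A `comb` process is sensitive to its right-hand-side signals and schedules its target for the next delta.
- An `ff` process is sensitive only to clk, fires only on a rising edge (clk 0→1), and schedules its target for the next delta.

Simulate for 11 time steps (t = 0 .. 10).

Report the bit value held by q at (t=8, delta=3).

t=0 Δ0: clk=0 r=1 q=0 v=0 p=1 x=0 u=0
  Δ1: clk:0→1
  Δ2: r:1→0, q:0→1
  Δ3: x:0→1, u:0→1
  (3Δ to stable)
t=1 Δ0: clk=1 r=0 q=1 v=0 p=1 x=1 u=1
  Δ1: clk:1→0
  (1Δ to stable)
t=2 Δ0: clk=0 r=0 q=1 v=0 p=1 x=1 u=1
  Δ1: clk:0→1
  Δ2: r:0→1, q:1→0
  Δ3: x:1→0
  Δ4: u:1→0
  (4Δ to stable)
t=3 Δ0: clk=1 r=1 q=0 v=0 p=1 x=0 u=0
  Δ1: clk:1→0
  (1Δ to stable)
t=4 Δ0: clk=0 r=1 q=0 v=0 p=1 x=0 u=0
  Δ1: clk:0→1
  Δ2: r:1→0, q:0→1
  Δ3: x:0→1, u:0→1
  (3Δ to stable)
t=5 Δ0: clk=1 r=0 q=1 v=0 p=1 x=1 u=1
  Δ1: clk:1→0
  (1Δ to stable)
t=6 Δ0: clk=0 r=0 q=1 v=0 p=1 x=1 u=1
  Δ1: clk:0→1
  Δ2: r:0→1, q:1→0
  Δ3: x:1→0
  Δ4: u:1→0
  (4Δ to stable)
t=7 Δ0: clk=1 r=1 q=0 v=0 p=1 x=0 u=0
  Δ1: clk:1→0
  (1Δ to stable)
t=8 Δ0: clk=0 r=1 q=0 v=0 p=1 x=0 u=0
  Δ1: clk:0→1
  Δ2: r:1→0, q:0→1
  Δ3: x:0→1, u:0→1
  (3Δ to stable)
t=9 Δ0: clk=1 r=0 q=1 v=0 p=1 x=1 u=1
  Δ1: clk:1→0
  (1Δ to stable)
t=10 Δ0: clk=0 r=0 q=1 v=0 p=1 x=1 u=1
  Δ1: clk:0→1
  Δ2: r:0→1, q:1→0
  Δ3: x:1→0
  Δ4: u:1→0
  (4Δ to stable)

1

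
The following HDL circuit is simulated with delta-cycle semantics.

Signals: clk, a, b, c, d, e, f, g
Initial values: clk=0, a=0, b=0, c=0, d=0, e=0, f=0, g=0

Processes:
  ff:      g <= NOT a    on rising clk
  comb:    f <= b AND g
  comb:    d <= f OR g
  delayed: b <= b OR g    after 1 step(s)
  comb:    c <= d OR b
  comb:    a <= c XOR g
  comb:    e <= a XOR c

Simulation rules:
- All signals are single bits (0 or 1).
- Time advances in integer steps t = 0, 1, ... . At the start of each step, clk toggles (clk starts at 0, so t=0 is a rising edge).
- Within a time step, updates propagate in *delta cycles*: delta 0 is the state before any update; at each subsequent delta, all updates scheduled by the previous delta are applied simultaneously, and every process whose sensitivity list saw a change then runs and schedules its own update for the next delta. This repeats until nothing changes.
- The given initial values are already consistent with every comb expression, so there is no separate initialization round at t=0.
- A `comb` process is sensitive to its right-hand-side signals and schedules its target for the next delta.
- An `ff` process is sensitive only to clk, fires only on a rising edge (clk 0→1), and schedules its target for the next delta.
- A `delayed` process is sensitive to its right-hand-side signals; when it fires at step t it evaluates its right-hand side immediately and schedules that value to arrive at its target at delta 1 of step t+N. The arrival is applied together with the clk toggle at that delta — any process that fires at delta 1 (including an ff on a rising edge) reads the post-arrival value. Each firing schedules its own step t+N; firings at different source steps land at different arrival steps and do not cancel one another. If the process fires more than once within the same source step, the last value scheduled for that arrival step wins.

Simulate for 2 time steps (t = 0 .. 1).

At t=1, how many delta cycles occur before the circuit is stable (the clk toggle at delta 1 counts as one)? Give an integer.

[bits: c,b,a,f,g,e,d,clk]
t=0: Δ0=00000000 Δ1=00000001 Δ2=00001001 Δ3=00101011 Δ4=10101111 Δ5=10001011 Δ6=10001111 | 6Δ
t=1: Δ0=10001111 Δ1=11001110 Δ2=11011110 | 2Δ

2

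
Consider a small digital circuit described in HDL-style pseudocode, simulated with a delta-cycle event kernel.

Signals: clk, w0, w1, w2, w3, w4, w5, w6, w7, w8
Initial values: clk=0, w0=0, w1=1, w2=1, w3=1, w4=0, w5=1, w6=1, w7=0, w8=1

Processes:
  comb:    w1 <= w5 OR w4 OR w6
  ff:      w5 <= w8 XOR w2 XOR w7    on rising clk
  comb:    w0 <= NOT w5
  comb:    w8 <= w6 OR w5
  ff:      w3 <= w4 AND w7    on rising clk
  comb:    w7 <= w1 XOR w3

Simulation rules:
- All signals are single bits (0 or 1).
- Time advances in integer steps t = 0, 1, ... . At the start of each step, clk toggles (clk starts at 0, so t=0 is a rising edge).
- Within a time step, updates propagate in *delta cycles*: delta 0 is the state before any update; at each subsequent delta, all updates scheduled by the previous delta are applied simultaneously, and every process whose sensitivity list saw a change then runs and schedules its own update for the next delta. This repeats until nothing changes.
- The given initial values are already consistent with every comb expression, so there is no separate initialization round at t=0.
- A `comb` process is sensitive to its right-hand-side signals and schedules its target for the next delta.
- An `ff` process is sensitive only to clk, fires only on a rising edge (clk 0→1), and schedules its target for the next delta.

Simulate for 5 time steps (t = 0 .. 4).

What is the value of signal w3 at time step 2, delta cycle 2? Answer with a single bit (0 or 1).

t=0 Δ0: w8=1 w0=0 w7=0 w5=1 w6=1 w4=0 w2=1 clk=0 w3=1 w1=1
  Δ1: clk:0→1
  Δ2: w5:1→0, w3:1→0
  Δ3: w0:0→1, w7:0→1
  (3Δ to stable)
t=1 Δ0: w8=1 w0=1 w7=1 w5=0 w6=1 w4=0 w2=1 clk=1 w3=0 w1=1
  Δ1: clk:1→0
  (1Δ to stable)
t=2 Δ0: w8=1 w0=1 w7=1 w5=0 w6=1 w4=0 w2=1 clk=0 w3=0 w1=1
  Δ1: clk:0→1
  Δ2: w5:0→1
  Δ3: w0:1→0
  (3Δ to stable)
t=3 Δ0: w8=1 w0=0 w7=1 w5=1 w6=1 w4=0 w2=1 clk=1 w3=0 w1=1
  Δ1: clk:1→0
  (1Δ to stable)
t=4 Δ0: w8=1 w0=0 w7=1 w5=1 w6=1 w4=0 w2=1 clk=0 w3=0 w1=1
  Δ1: clk:0→1
  (1Δ to stable)

0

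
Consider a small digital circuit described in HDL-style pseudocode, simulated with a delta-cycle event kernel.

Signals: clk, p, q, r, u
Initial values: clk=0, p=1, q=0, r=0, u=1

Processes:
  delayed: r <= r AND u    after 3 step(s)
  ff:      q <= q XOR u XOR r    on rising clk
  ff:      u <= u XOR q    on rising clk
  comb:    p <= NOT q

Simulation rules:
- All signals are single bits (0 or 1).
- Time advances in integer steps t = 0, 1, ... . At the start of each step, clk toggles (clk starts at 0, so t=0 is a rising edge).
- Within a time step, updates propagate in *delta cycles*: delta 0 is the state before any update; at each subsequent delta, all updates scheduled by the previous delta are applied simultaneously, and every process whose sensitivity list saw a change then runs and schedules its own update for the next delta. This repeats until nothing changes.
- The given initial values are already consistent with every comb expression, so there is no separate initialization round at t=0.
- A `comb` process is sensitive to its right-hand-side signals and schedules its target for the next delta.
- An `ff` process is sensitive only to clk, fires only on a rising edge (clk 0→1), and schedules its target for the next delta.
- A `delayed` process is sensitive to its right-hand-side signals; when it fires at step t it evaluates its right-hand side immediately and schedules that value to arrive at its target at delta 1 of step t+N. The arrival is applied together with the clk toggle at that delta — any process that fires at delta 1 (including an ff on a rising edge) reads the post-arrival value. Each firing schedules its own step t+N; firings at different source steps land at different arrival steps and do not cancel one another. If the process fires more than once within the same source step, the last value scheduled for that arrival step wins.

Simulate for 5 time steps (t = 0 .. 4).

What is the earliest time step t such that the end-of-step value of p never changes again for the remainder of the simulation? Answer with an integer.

[bits: p,u,clk,q,r]
t=0: Δ0=11000 Δ1=11100 Δ2=11110 Δ3=01110 | 3Δ
t=1: Δ0=01110 Δ1=01010 | 1Δ
t=2: Δ0=01010 Δ1=01110 Δ2=00100 Δ3=10100 | 3Δ
t=3: Δ0=10100 Δ1=10000 | 1Δ
t=4: Δ0=10000 Δ1=10100 | 1Δ

2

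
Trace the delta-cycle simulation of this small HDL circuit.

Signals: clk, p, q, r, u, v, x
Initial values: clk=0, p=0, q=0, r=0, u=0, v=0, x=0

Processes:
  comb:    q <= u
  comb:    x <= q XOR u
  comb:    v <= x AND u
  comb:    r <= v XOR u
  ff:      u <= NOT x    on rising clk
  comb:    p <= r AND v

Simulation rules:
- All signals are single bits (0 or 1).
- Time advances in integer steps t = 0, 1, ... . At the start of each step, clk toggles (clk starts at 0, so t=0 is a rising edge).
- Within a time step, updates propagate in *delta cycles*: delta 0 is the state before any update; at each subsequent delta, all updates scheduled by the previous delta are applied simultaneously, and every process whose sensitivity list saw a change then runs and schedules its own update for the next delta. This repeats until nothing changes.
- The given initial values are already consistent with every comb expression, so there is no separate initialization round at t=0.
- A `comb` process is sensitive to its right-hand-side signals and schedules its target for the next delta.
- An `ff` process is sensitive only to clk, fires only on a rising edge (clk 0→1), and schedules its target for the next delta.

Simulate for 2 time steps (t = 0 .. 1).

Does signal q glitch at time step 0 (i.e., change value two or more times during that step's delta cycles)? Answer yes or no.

[bits: u,v,r,clk,x,p,q]
t=0: Δ0=0000000 Δ1=0001000 Δ2=1001000 Δ3=1011101 Δ4=1111001 Δ5=1001011 Δ6=1011001 | 6Δ
t=1: Δ0=1011001 Δ1=1010001 | 1Δ

no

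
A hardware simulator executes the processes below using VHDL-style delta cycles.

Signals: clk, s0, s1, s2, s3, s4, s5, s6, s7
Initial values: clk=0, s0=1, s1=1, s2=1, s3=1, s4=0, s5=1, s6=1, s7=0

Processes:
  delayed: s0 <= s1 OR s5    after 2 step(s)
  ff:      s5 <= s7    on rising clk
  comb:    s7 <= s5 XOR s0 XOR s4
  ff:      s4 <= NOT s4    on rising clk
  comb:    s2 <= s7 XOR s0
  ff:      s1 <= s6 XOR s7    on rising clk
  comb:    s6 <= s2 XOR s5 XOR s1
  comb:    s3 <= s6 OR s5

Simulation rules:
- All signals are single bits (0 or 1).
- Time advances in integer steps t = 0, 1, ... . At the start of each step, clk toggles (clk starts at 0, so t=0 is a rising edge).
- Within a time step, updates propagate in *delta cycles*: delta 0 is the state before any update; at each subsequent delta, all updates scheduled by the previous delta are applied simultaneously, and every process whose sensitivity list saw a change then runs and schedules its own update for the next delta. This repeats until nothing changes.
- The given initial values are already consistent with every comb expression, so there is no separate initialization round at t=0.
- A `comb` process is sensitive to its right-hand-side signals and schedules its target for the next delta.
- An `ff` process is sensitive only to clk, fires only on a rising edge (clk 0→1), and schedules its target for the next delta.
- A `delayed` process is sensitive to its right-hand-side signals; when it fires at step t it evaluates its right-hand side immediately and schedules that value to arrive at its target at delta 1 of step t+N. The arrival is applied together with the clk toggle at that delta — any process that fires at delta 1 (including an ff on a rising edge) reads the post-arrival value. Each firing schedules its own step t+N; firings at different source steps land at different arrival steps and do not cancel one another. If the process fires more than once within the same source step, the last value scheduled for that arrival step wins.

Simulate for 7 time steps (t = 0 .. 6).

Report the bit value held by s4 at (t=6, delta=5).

t0.Δ0 clk=0 s7=0 s4=0 s1=1 s5=1 s3=1 s0=1 s2=1 s6=1
t0.Δ1 clk=1 s7=0 s4=0 s1=1 s5=1 s3=1 s0=1 s2=1 s6=1
t0.Δ2 clk=1 s7=0 s4=1 s1=1 s5=0 s3=1 s0=1 s2=1 s6=1
t0.Δ3 clk=1 s7=0 s4=1 s1=1 s5=0 s3=1 s0=1 s2=1 s6=0
t0.Δ4 clk=1 s7=0 s4=1 s1=1 s5=0 s3=0 s0=1 s2=1 s6=0
t1.Δ0 clk=1 s7=0 s4=1 s1=1 s5=0 s3=0 s0=1 s2=1 s6=0
t1.Δ1 clk=0 s7=0 s4=1 s1=1 s5=0 s3=0 s0=1 s2=1 s6=0
t2.Δ0 clk=0 s7=0 s4=1 s1=1 s5=0 s3=0 s0=1 s2=1 s6=0
t2.Δ1 clk=1 s7=0 s4=1 s1=1 s5=0 s3=0 s0=1 s2=1 s6=0
t2.Δ2 clk=1 s7=0 s4=0 s1=0 s5=0 s3=0 s0=1 s2=1 s6=0
t2.Δ3 clk=1 s7=1 s4=0 s1=0 s5=0 s3=0 s0=1 s2=1 s6=1
t2.Δ4 clk=1 s7=1 s4=0 s1=0 s5=0 s3=1 s0=1 s2=0 s6=1
t2.Δ5 clk=1 s7=1 s4=0 s1=0 s5=0 s3=1 s0=1 s2=0 s6=0
t2.Δ6 clk=1 s7=1 s4=0 s1=0 s5=0 s3=0 s0=1 s2=0 s6=0
t3.Δ0 clk=1 s7=1 s4=0 s1=0 s5=0 s3=0 s0=1 s2=0 s6=0
t3.Δ1 clk=0 s7=1 s4=0 s1=0 s5=0 s3=0 s0=1 s2=0 s6=0
t4.Δ0 clk=0 s7=1 s4=0 s1=0 s5=0 s3=0 s0=1 s2=0 s6=0
t4.Δ1 clk=1 s7=1 s4=0 s1=0 s5=0 s3=0 s0=0 s2=0 s6=0
t4.Δ2 clk=1 s7=0 s4=1 s1=1 s5=1 s3=0 s0=0 s2=1 s6=0
t4.Δ3 clk=1 s7=0 s4=1 s1=1 s5=1 s3=1 s0=0 s2=0 s6=1
t4.Δ4 clk=1 s7=0 s4=1 s1=1 s5=1 s3=1 s0=0 s2=0 s6=0
t5.Δ0 clk=1 s7=0 s4=1 s1=1 s5=1 s3=1 s0=0 s2=0 s6=0
t5.Δ1 clk=0 s7=0 s4=1 s1=1 s5=1 s3=1 s0=0 s2=0 s6=0
t6.Δ0 clk=0 s7=0 s4=1 s1=1 s5=1 s3=1 s0=0 s2=0 s6=0
t6.Δ1 clk=1 s7=0 s4=1 s1=1 s5=1 s3=1 s0=1 s2=0 s6=0
t6.Δ2 clk=1 s7=1 s4=0 s1=0 s5=0 s3=1 s0=1 s2=1 s6=0
t6.Δ3 clk=1 s7=1 s4=0 s1=0 s5=0 s3=0 s0=1 s2=0 s6=1
t6.Δ4 clk=1 s7=1 s4=0 s1=0 s5=0 s3=1 s0=1 s2=0 s6=0
t6.Δ5 clk=1 s7=1 s4=0 s1=0 s5=0 s3=0 s0=1 s2=0 s6=0

0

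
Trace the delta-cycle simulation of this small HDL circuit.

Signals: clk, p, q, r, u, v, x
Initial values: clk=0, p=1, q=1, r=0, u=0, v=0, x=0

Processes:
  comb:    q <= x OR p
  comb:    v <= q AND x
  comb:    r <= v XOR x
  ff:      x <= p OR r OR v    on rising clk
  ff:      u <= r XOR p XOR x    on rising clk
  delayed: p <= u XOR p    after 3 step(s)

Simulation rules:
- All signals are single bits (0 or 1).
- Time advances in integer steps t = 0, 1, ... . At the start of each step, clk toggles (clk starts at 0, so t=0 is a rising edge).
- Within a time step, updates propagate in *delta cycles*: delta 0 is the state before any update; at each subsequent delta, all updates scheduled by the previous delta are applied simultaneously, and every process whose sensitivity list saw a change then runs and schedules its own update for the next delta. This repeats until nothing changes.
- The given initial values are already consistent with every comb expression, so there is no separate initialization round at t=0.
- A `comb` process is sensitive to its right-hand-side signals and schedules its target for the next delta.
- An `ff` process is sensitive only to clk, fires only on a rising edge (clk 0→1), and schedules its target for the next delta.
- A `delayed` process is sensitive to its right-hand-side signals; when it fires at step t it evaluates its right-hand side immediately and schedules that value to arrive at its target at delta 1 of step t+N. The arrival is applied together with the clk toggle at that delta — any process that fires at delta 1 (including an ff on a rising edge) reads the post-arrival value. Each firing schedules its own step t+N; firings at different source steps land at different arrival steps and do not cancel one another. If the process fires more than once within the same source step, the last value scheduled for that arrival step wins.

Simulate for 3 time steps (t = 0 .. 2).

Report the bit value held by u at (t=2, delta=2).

0

t=0 Δ0: u=0 r=0 p=1 v=0 x=0 q=1 clk=0
  Δ1: clk:0→1
  Δ2: u:0→1, x:0→1
  Δ3: r:0→1, v:0→1
  Δ4: r:1→0
  (4Δ to stable)
t=1 Δ0: u=1 r=0 p=1 v=1 x=1 q=1 clk=1
  Δ1: clk:1→0
  (1Δ to stable)
t=2 Δ0: u=1 r=0 p=1 v=1 x=1 q=1 clk=0
  Δ1: clk:0→1
  Δ2: u:1→0
  (2Δ to stable)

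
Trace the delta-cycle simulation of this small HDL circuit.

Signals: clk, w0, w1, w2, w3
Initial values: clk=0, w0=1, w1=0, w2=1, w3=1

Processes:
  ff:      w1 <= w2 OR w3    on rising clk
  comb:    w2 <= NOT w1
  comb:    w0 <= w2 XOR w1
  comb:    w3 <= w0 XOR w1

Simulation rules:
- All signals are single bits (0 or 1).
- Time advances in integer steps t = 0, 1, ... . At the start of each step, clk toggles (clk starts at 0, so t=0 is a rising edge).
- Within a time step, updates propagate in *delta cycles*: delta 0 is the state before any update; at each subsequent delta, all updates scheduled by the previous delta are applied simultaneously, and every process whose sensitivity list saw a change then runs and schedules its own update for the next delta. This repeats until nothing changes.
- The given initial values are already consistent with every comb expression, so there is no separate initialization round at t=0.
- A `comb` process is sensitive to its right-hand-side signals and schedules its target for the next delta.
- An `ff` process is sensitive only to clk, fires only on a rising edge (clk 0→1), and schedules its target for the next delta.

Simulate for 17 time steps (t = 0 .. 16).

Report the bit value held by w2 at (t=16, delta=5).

0

[bits: w0,clk,w1,w3,w2]
t=0: Δ0=10011 Δ1=11011 Δ2=11111 Δ3=01100 Δ4=11110 Δ5=11100 | 5Δ
t=1: Δ0=11100 Δ1=10100 | 1Δ
t=2: Δ0=10100 Δ1=11100 Δ2=11000 Δ3=01011 Δ4=11001 Δ5=11011 | 5Δ
t=3: Δ0=11011 Δ1=10011 | 1Δ
t=4: Δ0=10011 Δ1=11011 Δ2=11111 Δ3=01100 Δ4=11110 Δ5=11100 | 5Δ
t=5: Δ0=11100 Δ1=10100 | 1Δ
t=6: Δ0=10100 Δ1=11100 Δ2=11000 Δ3=01011 Δ4=11001 Δ5=11011 | 5Δ
t=7: Δ0=11011 Δ1=10011 | 1Δ
t=8: Δ0=10011 Δ1=11011 Δ2=11111 Δ3=01100 Δ4=11110 Δ5=11100 | 5Δ
t=9: Δ0=11100 Δ1=10100 | 1Δ
t=10: Δ0=10100 Δ1=11100 Δ2=11000 Δ3=01011 Δ4=11001 Δ5=11011 | 5Δ
t=11: Δ0=11011 Δ1=10011 | 1Δ
t=12: Δ0=10011 Δ1=11011 Δ2=11111 Δ3=01100 Δ4=11110 Δ5=11100 | 5Δ
t=13: Δ0=11100 Δ1=10100 | 1Δ
t=14: Δ0=10100 Δ1=11100 Δ2=11000 Δ3=01011 Δ4=11001 Δ5=11011 | 5Δ
t=15: Δ0=11011 Δ1=10011 | 1Δ
t=16: Δ0=10011 Δ1=11011 Δ2=11111 Δ3=01100 Δ4=11110 Δ5=11100 | 5Δ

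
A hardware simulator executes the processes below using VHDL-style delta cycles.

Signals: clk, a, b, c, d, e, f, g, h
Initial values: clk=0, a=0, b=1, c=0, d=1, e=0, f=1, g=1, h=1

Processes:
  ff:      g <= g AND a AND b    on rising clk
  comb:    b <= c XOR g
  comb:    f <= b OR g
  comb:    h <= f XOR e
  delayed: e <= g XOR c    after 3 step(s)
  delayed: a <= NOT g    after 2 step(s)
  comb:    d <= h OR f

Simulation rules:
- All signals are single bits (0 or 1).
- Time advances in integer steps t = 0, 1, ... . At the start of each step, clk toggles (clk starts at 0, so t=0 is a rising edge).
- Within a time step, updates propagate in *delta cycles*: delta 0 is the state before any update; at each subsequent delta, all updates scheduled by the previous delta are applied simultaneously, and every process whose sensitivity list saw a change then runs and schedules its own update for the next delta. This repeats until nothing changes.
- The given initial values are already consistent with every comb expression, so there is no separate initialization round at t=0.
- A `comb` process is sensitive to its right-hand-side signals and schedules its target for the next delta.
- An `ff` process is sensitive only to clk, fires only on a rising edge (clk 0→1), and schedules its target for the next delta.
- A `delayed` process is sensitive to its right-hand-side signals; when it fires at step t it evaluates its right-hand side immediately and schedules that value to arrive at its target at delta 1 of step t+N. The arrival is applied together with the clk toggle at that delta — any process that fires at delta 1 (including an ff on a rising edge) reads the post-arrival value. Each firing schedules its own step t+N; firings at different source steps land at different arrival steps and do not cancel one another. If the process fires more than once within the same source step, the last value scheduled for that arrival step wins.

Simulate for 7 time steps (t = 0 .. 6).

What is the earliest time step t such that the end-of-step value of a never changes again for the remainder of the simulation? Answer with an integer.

t0.Δ0 c=0 a=0 clk=0 f=1 g=1 d=1 h=1 b=1 e=0
t0.Δ1 c=0 a=0 clk=1 f=1 g=1 d=1 h=1 b=1 e=0
t0.Δ2 c=0 a=0 clk=1 f=1 g=0 d=1 h=1 b=1 e=0
t0.Δ3 c=0 a=0 clk=1 f=1 g=0 d=1 h=1 b=0 e=0
t0.Δ4 c=0 a=0 clk=1 f=0 g=0 d=1 h=1 b=0 e=0
t0.Δ5 c=0 a=0 clk=1 f=0 g=0 d=1 h=0 b=0 e=0
t0.Δ6 c=0 a=0 clk=1 f=0 g=0 d=0 h=0 b=0 e=0
t1.Δ0 c=0 a=0 clk=1 f=0 g=0 d=0 h=0 b=0 e=0
t1.Δ1 c=0 a=0 clk=0 f=0 g=0 d=0 h=0 b=0 e=0
t2.Δ0 c=0 a=0 clk=0 f=0 g=0 d=0 h=0 b=0 e=0
t2.Δ1 c=0 a=1 clk=1 f=0 g=0 d=0 h=0 b=0 e=0
t3.Δ0 c=0 a=1 clk=1 f=0 g=0 d=0 h=0 b=0 e=0
t3.Δ1 c=0 a=1 clk=0 f=0 g=0 d=0 h=0 b=0 e=0
t4.Δ0 c=0 a=1 clk=0 f=0 g=0 d=0 h=0 b=0 e=0
t4.Δ1 c=0 a=1 clk=1 f=0 g=0 d=0 h=0 b=0 e=0
t5.Δ0 c=0 a=1 clk=1 f=0 g=0 d=0 h=0 b=0 e=0
t5.Δ1 c=0 a=1 clk=0 f=0 g=0 d=0 h=0 b=0 e=0
t6.Δ0 c=0 a=1 clk=0 f=0 g=0 d=0 h=0 b=0 e=0
t6.Δ1 c=0 a=1 clk=1 f=0 g=0 d=0 h=0 b=0 e=0

2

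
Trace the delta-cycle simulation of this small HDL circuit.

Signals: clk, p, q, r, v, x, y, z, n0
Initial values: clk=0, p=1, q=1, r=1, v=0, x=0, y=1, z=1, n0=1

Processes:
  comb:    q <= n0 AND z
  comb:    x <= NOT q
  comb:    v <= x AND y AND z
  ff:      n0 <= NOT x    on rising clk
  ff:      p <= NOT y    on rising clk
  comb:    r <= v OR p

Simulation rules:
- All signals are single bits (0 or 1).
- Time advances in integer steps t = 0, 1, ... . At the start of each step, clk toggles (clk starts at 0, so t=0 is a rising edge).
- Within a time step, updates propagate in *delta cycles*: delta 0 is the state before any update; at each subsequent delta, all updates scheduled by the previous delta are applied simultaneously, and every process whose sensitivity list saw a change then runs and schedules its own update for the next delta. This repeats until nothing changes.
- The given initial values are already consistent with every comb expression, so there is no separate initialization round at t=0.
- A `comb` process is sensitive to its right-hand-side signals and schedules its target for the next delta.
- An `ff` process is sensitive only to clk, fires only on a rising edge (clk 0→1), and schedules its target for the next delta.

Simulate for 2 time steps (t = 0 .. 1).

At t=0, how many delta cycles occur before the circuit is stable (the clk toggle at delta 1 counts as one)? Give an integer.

[bits: n0,x,z,r,clk,v,y,q,p]
t=0: Δ0=101100111 Δ1=101110111 Δ2=101110110 Δ3=101010110 | 3Δ
t=1: Δ0=101010110 Δ1=101000110 | 1Δ

3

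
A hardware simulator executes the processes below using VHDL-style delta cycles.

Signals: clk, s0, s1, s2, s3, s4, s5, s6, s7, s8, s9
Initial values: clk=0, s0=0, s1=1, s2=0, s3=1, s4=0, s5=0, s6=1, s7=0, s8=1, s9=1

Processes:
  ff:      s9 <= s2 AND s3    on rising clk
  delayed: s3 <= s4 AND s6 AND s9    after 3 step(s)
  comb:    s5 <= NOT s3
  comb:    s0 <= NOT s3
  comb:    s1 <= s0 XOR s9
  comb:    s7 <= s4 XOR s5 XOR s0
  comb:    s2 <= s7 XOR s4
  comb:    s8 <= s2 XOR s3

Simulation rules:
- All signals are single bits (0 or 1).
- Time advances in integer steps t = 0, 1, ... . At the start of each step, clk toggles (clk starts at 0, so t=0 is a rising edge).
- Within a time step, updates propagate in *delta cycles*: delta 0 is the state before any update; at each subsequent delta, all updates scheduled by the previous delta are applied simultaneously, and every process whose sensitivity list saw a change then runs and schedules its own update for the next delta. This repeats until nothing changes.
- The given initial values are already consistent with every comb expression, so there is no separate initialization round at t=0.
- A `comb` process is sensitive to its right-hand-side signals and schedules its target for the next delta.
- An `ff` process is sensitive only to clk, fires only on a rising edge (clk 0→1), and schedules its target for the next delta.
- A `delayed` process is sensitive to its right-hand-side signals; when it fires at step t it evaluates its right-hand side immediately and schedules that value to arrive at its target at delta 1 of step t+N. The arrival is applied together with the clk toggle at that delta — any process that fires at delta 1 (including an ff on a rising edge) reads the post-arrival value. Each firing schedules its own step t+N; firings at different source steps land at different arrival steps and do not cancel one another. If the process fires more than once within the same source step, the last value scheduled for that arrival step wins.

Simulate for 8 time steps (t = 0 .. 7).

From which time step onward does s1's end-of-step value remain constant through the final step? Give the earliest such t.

3

t=0 Δ0: clk=0 s3=1 s6=1 s5=0 s9=1 s8=1 s1=1 s7=0 s2=0 s4=0 s0=0
  Δ1: clk:0→1
  Δ2: s9:1→0
  Δ3: s1:1→0
  (3Δ to stable)
t=1 Δ0: clk=1 s3=1 s6=1 s5=0 s9=0 s8=1 s1=0 s7=0 s2=0 s4=0 s0=0
  Δ1: clk:1→0
  (1Δ to stable)
t=2 Δ0: clk=0 s3=1 s6=1 s5=0 s9=0 s8=1 s1=0 s7=0 s2=0 s4=0 s0=0
  Δ1: clk:0→1
  (1Δ to stable)
t=3 Δ0: clk=1 s3=1 s6=1 s5=0 s9=0 s8=1 s1=0 s7=0 s2=0 s4=0 s0=0
  Δ1: clk:1→0, s3:1→0
  Δ2: s5:0→1, s8:1→0, s0:0→1
  Δ3: s1:0→1
  (3Δ to stable)
t=4 Δ0: clk=0 s3=0 s6=1 s5=1 s9=0 s8=0 s1=1 s7=0 s2=0 s4=0 s0=1
  Δ1: clk:0→1
  (1Δ to stable)
t=5 Δ0: clk=1 s3=0 s6=1 s5=1 s9=0 s8=0 s1=1 s7=0 s2=0 s4=0 s0=1
  Δ1: clk:1→0
  (1Δ to stable)
t=6 Δ0: clk=0 s3=0 s6=1 s5=1 s9=0 s8=0 s1=1 s7=0 s2=0 s4=0 s0=1
  Δ1: clk:0→1
  (1Δ to stable)
t=7 Δ0: clk=1 s3=0 s6=1 s5=1 s9=0 s8=0 s1=1 s7=0 s2=0 s4=0 s0=1
  Δ1: clk:1→0
  (1Δ to stable)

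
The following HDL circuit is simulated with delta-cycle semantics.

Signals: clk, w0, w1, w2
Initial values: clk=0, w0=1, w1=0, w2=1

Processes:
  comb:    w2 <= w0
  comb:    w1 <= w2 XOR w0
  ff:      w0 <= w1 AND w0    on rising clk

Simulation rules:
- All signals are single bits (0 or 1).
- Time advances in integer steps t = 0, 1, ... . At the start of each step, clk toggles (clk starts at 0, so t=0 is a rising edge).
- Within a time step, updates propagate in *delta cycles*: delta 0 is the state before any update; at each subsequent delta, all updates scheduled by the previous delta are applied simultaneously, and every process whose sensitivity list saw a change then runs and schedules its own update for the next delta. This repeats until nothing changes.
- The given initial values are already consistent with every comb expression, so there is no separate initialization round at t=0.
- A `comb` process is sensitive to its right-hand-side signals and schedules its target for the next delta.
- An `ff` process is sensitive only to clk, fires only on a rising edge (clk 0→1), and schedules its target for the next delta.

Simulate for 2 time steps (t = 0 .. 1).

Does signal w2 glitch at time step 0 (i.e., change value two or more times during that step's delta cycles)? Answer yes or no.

t=0 Δ0: w1=0 clk=0 w0=1 w2=1
  Δ1: clk:0→1
  Δ2: w0:1→0
  Δ3: w1:0→1, w2:1→0
  Δ4: w1:1→0
  (4Δ to stable)
t=1 Δ0: w1=0 clk=1 w0=0 w2=0
  Δ1: clk:1→0
  (1Δ to stable)

no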